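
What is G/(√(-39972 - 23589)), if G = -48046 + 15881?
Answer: 32165*I*√63561/63561 ≈ 127.58*I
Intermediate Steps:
G = -32165
G/(√(-39972 - 23589)) = -32165/√(-39972 - 23589) = -32165*(-I*√63561/63561) = -(-32165)*I*√63561/63561 = 32165*I*√63561/63561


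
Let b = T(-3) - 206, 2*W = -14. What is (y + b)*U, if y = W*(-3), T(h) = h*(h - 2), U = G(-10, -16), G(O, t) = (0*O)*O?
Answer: 0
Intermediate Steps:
W = -7 (W = (½)*(-14) = -7)
G(O, t) = 0 (G(O, t) = 0*O = 0)
U = 0
T(h) = h*(-2 + h)
y = 21 (y = -7*(-3) = 21)
b = -191 (b = -3*(-2 - 3) - 206 = -3*(-5) - 206 = 15 - 206 = -191)
(y + b)*U = (21 - 191)*0 = -170*0 = 0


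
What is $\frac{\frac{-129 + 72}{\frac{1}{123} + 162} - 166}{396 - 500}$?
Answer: $\frac{3314893}{2072408} \approx 1.5995$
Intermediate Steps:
$\frac{\frac{-129 + 72}{\frac{1}{123} + 162} - 166}{396 - 500} = \frac{- \frac{57}{\frac{1}{123} + 162} - 166}{-104} = \left(- \frac{57}{\frac{19927}{123}} - 166\right) \left(- \frac{1}{104}\right) = \left(\left(-57\right) \frac{123}{19927} - 166\right) \left(- \frac{1}{104}\right) = \left(- \frac{7011}{19927} - 166\right) \left(- \frac{1}{104}\right) = \left(- \frac{3314893}{19927}\right) \left(- \frac{1}{104}\right) = \frac{3314893}{2072408}$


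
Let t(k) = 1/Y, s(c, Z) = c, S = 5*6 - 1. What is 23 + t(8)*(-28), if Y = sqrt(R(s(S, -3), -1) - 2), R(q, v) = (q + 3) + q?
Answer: 23 - 28*sqrt(59)/59 ≈ 19.355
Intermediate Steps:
S = 29 (S = 30 - 1 = 29)
R(q, v) = 3 + 2*q (R(q, v) = (3 + q) + q = 3 + 2*q)
Y = sqrt(59) (Y = sqrt((3 + 2*29) - 2) = sqrt((3 + 58) - 2) = sqrt(61 - 2) = sqrt(59) ≈ 7.6811)
t(k) = sqrt(59)/59 (t(k) = 1/(sqrt(59)) = sqrt(59)/59)
23 + t(8)*(-28) = 23 + (sqrt(59)/59)*(-28) = 23 - 28*sqrt(59)/59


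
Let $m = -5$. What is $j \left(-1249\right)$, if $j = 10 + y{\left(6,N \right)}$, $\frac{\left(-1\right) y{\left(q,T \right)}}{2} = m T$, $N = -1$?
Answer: $0$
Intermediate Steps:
$y{\left(q,T \right)} = 10 T$ ($y{\left(q,T \right)} = - 2 \left(- 5 T\right) = 10 T$)
$j = 0$ ($j = 10 + 10 \left(-1\right) = 10 - 10 = 0$)
$j \left(-1249\right) = 0 \left(-1249\right) = 0$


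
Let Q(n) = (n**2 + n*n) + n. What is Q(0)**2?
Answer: 0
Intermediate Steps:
Q(n) = n + 2*n**2 (Q(n) = (n**2 + n**2) + n = 2*n**2 + n = n + 2*n**2)
Q(0)**2 = (0*(1 + 2*0))**2 = (0*(1 + 0))**2 = (0*1)**2 = 0**2 = 0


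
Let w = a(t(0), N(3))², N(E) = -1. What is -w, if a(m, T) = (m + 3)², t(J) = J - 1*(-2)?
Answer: -625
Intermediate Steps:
t(J) = 2 + J (t(J) = J + 2 = 2 + J)
a(m, T) = (3 + m)²
w = 625 (w = ((3 + (2 + 0))²)² = ((3 + 2)²)² = (5²)² = 25² = 625)
-w = -1*625 = -625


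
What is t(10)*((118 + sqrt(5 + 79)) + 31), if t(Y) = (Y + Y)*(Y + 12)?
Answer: 65560 + 880*sqrt(21) ≈ 69593.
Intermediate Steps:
t(Y) = 2*Y*(12 + Y) (t(Y) = (2*Y)*(12 + Y) = 2*Y*(12 + Y))
t(10)*((118 + sqrt(5 + 79)) + 31) = (2*10*(12 + 10))*((118 + sqrt(5 + 79)) + 31) = (2*10*22)*((118 + sqrt(84)) + 31) = 440*((118 + 2*sqrt(21)) + 31) = 440*(149 + 2*sqrt(21)) = 65560 + 880*sqrt(21)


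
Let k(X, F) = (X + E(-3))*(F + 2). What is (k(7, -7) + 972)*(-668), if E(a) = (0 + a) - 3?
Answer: -645956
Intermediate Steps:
E(a) = -3 + a (E(a) = a - 3 = -3 + a)
k(X, F) = (-6 + X)*(2 + F) (k(X, F) = (X + (-3 - 3))*(F + 2) = (X - 6)*(2 + F) = (-6 + X)*(2 + F))
(k(7, -7) + 972)*(-668) = ((-12 - 6*(-7) + 2*7 - 7*7) + 972)*(-668) = ((-12 + 42 + 14 - 49) + 972)*(-668) = (-5 + 972)*(-668) = 967*(-668) = -645956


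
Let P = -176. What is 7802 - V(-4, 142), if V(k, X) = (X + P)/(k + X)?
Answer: 538355/69 ≈ 7802.3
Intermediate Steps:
V(k, X) = (-176 + X)/(X + k) (V(k, X) = (X - 176)/(k + X) = (-176 + X)/(X + k))
7802 - V(-4, 142) = 7802 - (-176 + 142)/(142 - 4) = 7802 - (-34)/138 = 7802 - 1*(-17/69) = 7802 + 17/69 = 538355/69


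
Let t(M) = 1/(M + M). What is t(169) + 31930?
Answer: 10792341/338 ≈ 31930.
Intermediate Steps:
t(M) = 1/(2*M)
t(169) + 31930 = (½)/169 + 31930 = (½)*(1/169) + 31930 = 1/338 + 31930 = 10792341/338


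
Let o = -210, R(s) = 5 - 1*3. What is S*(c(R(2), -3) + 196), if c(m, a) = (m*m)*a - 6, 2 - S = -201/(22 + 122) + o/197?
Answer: 3754999/4728 ≈ 794.20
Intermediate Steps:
R(s) = 2 (R(s) = 5 - 3 = 2)
S = 42191/9456 (S = 2 - (-201/(22 + 122) - 210/197) = 2 - (-201/144 - 210*1/197) = 2 - (-201*1/144 - 210/197) = 2 - (-67/48 - 210/197) = 2 - 1*(-23279/9456) = 2 + 23279/9456 = 42191/9456 ≈ 4.4618)
c(m, a) = -6 + a*m² (c(m, a) = m²*a - 6 = a*m² - 6 = -6 + a*m²)
S*(c(R(2), -3) + 196) = 42191*((-6 - 3*2²) + 196)/9456 = 42191*((-6 - 3*4) + 196)/9456 = 42191*((-6 - 12) + 196)/9456 = 42191*(-18 + 196)/9456 = (42191/9456)*178 = 3754999/4728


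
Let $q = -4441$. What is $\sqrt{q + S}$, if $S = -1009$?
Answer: $5 i \sqrt{218} \approx 73.824 i$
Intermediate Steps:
$\sqrt{q + S} = \sqrt{-4441 - 1009} = \sqrt{-5450} = 5 i \sqrt{218}$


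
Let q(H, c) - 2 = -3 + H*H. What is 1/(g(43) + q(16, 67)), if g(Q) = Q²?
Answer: 1/2104 ≈ 0.00047529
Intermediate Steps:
q(H, c) = -1 + H² (q(H, c) = 2 + (-3 + H*H) = 2 + (-3 + H²) = -1 + H²)
1/(g(43) + q(16, 67)) = 1/(43² + (-1 + 16²)) = 1/(1849 + (-1 + 256)) = 1/(1849 + 255) = 1/2104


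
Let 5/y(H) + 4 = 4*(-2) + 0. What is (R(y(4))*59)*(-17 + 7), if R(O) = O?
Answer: 1475/6 ≈ 245.83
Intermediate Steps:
y(H) = -5/12 (y(H) = 5/(-4 + (4*(-2) + 0)) = 5/(-4 + (-8 + 0)) = 5/(-4 - 8) = 5/(-12) = 5*(-1/12) = -5/12)
(R(y(4))*59)*(-17 + 7) = (-5/12*59)*(-17 + 7) = -295/12*(-10) = 1475/6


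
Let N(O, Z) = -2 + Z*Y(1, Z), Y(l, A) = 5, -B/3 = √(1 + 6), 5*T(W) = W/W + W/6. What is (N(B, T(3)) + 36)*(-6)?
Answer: -213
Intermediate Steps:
T(W) = ⅕ + W/30 (T(W) = (W/W + W/6)/5 = (1 + W*(⅙))/5 = (1 + W/6)/5 = ⅕ + W/30)
B = -3*√7 (B = -3*√(1 + 6) = -3*√7 ≈ -7.9373)
N(O, Z) = -2 + 5*Z (N(O, Z) = -2 + Z*5 = -2 + 5*Z)
(N(B, T(3)) + 36)*(-6) = ((-2 + 5*(⅕ + (1/30)*3)) + 36)*(-6) = ((-2 + 5*(⅕ + ⅒)) + 36)*(-6) = ((-2 + 5*(3/10)) + 36)*(-6) = ((-2 + 3/2) + 36)*(-6) = (-½ + 36)*(-6) = (71/2)*(-6) = -213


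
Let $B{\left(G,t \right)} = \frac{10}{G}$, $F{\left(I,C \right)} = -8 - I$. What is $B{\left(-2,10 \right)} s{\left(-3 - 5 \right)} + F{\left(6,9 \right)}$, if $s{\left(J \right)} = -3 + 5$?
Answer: $-24$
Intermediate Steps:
$s{\left(J \right)} = 2$
$B{\left(-2,10 \right)} s{\left(-3 - 5 \right)} + F{\left(6,9 \right)} = \frac{10}{-2} \cdot 2 - 14 = 10 \left(- \frac{1}{2}\right) 2 - 14 = \left(-5\right) 2 - 14 = -10 - 14 = -24$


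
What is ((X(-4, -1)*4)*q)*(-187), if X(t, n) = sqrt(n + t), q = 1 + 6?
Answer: -5236*I*sqrt(5) ≈ -11708.0*I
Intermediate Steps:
q = 7
((X(-4, -1)*4)*q)*(-187) = ((sqrt(-1 - 4)*4)*7)*(-187) = ((sqrt(-5)*4)*7)*(-187) = (((I*sqrt(5))*4)*7)*(-187) = ((4*I*sqrt(5))*7)*(-187) = (28*I*sqrt(5))*(-187) = -5236*I*sqrt(5)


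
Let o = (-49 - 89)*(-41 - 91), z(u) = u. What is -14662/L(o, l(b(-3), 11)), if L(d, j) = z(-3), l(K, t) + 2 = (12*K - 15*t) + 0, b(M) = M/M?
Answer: 14662/3 ≈ 4887.3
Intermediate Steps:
b(M) = 1
l(K, t) = -2 - 15*t + 12*K (l(K, t) = -2 + ((12*K - 15*t) + 0) = -2 + ((-15*t + 12*K) + 0) = -2 + (-15*t + 12*K) = -2 - 15*t + 12*K)
o = 18216 (o = -138*(-132) = 18216)
L(d, j) = -3
-14662/L(o, l(b(-3), 11)) = -14662/(-3) = -14662*(-1/3) = 14662/3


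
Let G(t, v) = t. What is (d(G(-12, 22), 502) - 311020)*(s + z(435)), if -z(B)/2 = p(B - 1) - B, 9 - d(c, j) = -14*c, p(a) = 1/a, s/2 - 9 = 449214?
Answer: -60727070712209/217 ≈ -2.7985e+11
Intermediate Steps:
s = 898446 (s = 18 + 2*449214 = 18 + 898428 = 898446)
p(a) = 1/a
d(c, j) = 9 + 14*c (d(c, j) = 9 - (-14)*c = 9 + 14*c)
z(B) = -2/(-1 + B) + 2*B (z(B) = -2*(1/(B - 1) - B) = -2*(1/(-1 + B) - B) = -2/(-1 + B) + 2*B)
(d(G(-12, 22), 502) - 311020)*(s + z(435)) = ((9 + 14*(-12)) - 311020)*(898446 + 2*(-1 + 435*(-1 + 435))/(-1 + 435)) = ((9 - 168) - 311020)*(898446 + 2*(-1 + 435*434)/434) = (-159 - 311020)*(898446 + 2*(1/434)*(-1 + 188790)) = -311179*(898446 + 2*(1/434)*188789) = -311179*(898446 + 188789/217) = -311179*195151571/217 = -60727070712209/217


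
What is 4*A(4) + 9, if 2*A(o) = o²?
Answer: 41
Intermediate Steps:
A(o) = o²/2
4*A(4) + 9 = 4*((½)*4²) + 9 = 4*((½)*16) + 9 = 4*8 + 9 = 32 + 9 = 41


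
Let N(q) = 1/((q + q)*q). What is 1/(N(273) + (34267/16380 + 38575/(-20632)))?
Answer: 7688411640/1709446631 ≈ 4.4976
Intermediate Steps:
N(q) = 1/(2*q²) (N(q) = 1/(((2*q))*q) = (1/(2*q))/q = 1/(2*q²))
1/(N(273) + (34267/16380 + 38575/(-20632))) = 1/((½)/273² + (34267/16380 + 38575/(-20632))) = 1/((½)*(1/74529) + (34267*(1/16380) + 38575*(-1/20632))) = 1/(1/149058 + (34267/16380 - 38575/20632)) = 1/(1/149058 + 18784561/84488040) = 1/(1709446631/7688411640) = 7688411640/1709446631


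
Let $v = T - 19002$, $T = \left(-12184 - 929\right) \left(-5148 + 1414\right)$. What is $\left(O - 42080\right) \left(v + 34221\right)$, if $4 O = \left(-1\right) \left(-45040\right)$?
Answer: $-1509537742020$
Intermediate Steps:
$O = 11260$ ($O = \frac{\left(-1\right) \left(-45040\right)}{4} = \frac{1}{4} \cdot 45040 = 11260$)
$T = 48963942$ ($T = \left(-13113\right) \left(-3734\right) = 48963942$)
$v = 48944940$ ($v = 48963942 - 19002 = 48944940$)
$\left(O - 42080\right) \left(v + 34221\right) = \left(11260 - 42080\right) \left(48944940 + 34221\right) = \left(-30820\right) 48979161 = -1509537742020$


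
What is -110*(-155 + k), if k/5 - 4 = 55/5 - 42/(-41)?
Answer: 337700/41 ≈ 8236.6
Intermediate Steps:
k = 3285/41 (k = 20 + 5*(55/5 - 42/(-41)) = 20 + 5*(55*(⅕) - 42*(-1/41)) = 20 + 5*(11 + 42/41) = 20 + 5*(493/41) = 20 + 2465/41 = 3285/41 ≈ 80.122)
-110*(-155 + k) = -110*(-155 + 3285/41) = -110*(-3070/41) = 337700/41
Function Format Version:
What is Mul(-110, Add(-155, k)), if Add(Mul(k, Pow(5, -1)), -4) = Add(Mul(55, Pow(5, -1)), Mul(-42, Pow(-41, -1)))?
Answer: Rational(337700, 41) ≈ 8236.6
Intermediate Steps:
k = Rational(3285, 41) (k = Add(20, Mul(5, Add(Mul(55, Pow(5, -1)), Mul(-42, Pow(-41, -1))))) = Add(20, Mul(5, Add(Mul(55, Rational(1, 5)), Mul(-42, Rational(-1, 41))))) = Add(20, Mul(5, Add(11, Rational(42, 41)))) = Add(20, Mul(5, Rational(493, 41))) = Add(20, Rational(2465, 41)) = Rational(3285, 41) ≈ 80.122)
Mul(-110, Add(-155, k)) = Mul(-110, Add(-155, Rational(3285, 41))) = Mul(-110, Rational(-3070, 41)) = Rational(337700, 41)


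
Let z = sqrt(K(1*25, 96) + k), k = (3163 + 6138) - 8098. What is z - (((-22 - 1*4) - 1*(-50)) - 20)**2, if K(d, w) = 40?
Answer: -16 + sqrt(1243) ≈ 19.256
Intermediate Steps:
k = 1203 (k = 9301 - 8098 = 1203)
z = sqrt(1243) (z = sqrt(40 + 1203) = sqrt(1243) ≈ 35.256)
z - (((-22 - 1*4) - 1*(-50)) - 20)**2 = sqrt(1243) - (((-22 - 1*4) - 1*(-50)) - 20)**2 = sqrt(1243) - (((-22 - 4) + 50) - 20)**2 = sqrt(1243) - ((-26 + 50) - 20)**2 = sqrt(1243) - (24 - 20)**2 = sqrt(1243) - 1*4**2 = sqrt(1243) - 1*16 = sqrt(1243) - 16 = -16 + sqrt(1243)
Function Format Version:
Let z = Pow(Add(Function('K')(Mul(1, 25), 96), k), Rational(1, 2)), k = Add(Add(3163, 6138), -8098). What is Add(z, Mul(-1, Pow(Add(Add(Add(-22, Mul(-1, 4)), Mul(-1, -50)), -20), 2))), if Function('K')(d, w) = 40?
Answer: Add(-16, Pow(1243, Rational(1, 2))) ≈ 19.256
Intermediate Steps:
k = 1203 (k = Add(9301, -8098) = 1203)
z = Pow(1243, Rational(1, 2)) (z = Pow(Add(40, 1203), Rational(1, 2)) = Pow(1243, Rational(1, 2)) ≈ 35.256)
Add(z, Mul(-1, Pow(Add(Add(Add(-22, Mul(-1, 4)), Mul(-1, -50)), -20), 2))) = Add(Pow(1243, Rational(1, 2)), Mul(-1, Pow(Add(Add(Add(-22, Mul(-1, 4)), Mul(-1, -50)), -20), 2))) = Add(Pow(1243, Rational(1, 2)), Mul(-1, Pow(Add(Add(Add(-22, -4), 50), -20), 2))) = Add(Pow(1243, Rational(1, 2)), Mul(-1, Pow(Add(Add(-26, 50), -20), 2))) = Add(Pow(1243, Rational(1, 2)), Mul(-1, Pow(Add(24, -20), 2))) = Add(Pow(1243, Rational(1, 2)), Mul(-1, Pow(4, 2))) = Add(Pow(1243, Rational(1, 2)), Mul(-1, 16)) = Add(Pow(1243, Rational(1, 2)), -16) = Add(-16, Pow(1243, Rational(1, 2)))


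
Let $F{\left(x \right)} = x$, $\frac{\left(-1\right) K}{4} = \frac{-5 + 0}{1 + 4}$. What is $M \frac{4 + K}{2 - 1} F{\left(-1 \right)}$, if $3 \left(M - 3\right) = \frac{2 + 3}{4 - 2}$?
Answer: $- \frac{92}{3} \approx -30.667$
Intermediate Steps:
$K = 4$ ($K = - 4 \frac{-5 + 0}{1 + 4} = - 4 \left(- \frac{5}{5}\right) = - 4 \left(\left(-5\right) \frac{1}{5}\right) = \left(-4\right) \left(-1\right) = 4$)
$M = \frac{23}{6}$ ($M = 3 + \frac{\left(2 + 3\right) \frac{1}{4 - 2}}{3} = 3 + \frac{5 \cdot \frac{1}{2}}{3} = 3 + \frac{1}{3} \cdot \frac{5}{2} = 3 + \frac{5}{6} = \frac{23}{6} \approx 3.8333$)
$M \frac{4 + K}{2 - 1} F{\left(-1 \right)} = \frac{23 \frac{4 + 4}{2 - 1}}{6} \left(-1\right) = \frac{23 \cdot \frac{8}{1}}{6} \left(-1\right) = \frac{23 \cdot 8 \cdot 1}{6} \left(-1\right) = \frac{23}{6} \cdot 8 \left(-1\right) = \frac{92}{3} \left(-1\right) = - \frac{92}{3}$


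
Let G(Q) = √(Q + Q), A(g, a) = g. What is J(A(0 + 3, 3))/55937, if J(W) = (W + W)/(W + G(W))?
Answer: 6/55937 - 2*√6/55937 ≈ 1.9683e-5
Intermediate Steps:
G(Q) = √2*√Q (G(Q) = √(2*Q) = √2*√Q)
J(W) = 2*W/(W + √2*√W) (J(W) = (W + W)/(W + √2*√W) = (2*W)/(W + √2*√W) = 2*W/(W + √2*√W))
J(A(0 + 3, 3))/55937 = (2*(0 + 3)/((0 + 3) + √2*√(0 + 3)))/55937 = (2*3/(3 + √2*√3))*(1/55937) = (2*3/(3 + √6))*(1/55937) = (6/(3 + √6))*(1/55937) = 6/(55937*(3 + √6))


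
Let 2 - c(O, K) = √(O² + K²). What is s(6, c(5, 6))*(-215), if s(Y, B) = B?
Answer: -430 + 215*√61 ≈ 1249.2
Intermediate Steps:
c(O, K) = 2 - √(K² + O²) (c(O, K) = 2 - √(O² + K²) = 2 - √(K² + O²))
s(6, c(5, 6))*(-215) = (2 - √(6² + 5²))*(-215) = (2 - √(36 + 25))*(-215) = (2 - √61)*(-215) = -430 + 215*√61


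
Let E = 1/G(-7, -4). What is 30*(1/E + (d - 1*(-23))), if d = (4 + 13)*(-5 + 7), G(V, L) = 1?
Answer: 1740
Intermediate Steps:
d = 34 (d = 17*2 = 34)
E = 1 (E = 1/1 = 1)
30*(1/E + (d - 1*(-23))) = 30*(1/1 + (34 - 1*(-23))) = 30*(1 + (34 + 23)) = 30*(1 + 57) = 30*58 = 1740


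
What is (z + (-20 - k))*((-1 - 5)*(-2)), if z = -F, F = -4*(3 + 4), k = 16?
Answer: -96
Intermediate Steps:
F = -28 (F = -4*7 = -28)
z = 28 (z = -1*(-28) = 28)
(z + (-20 - k))*((-1 - 5)*(-2)) = (28 + (-20 - 1*16))*((-1 - 5)*(-2)) = (28 + (-20 - 16))*(-6*(-2)) = (28 - 36)*12 = -8*12 = -96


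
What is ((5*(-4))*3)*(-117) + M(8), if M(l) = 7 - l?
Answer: 7019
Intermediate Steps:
((5*(-4))*3)*(-117) + M(8) = ((5*(-4))*3)*(-117) + (7 - 1*8) = -20*3*(-117) + (7 - 8) = -60*(-117) - 1 = 7020 - 1 = 7019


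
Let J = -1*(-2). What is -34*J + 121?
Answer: 53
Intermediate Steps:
J = 2
-34*J + 121 = -34*2 + 121 = -68 + 121 = 53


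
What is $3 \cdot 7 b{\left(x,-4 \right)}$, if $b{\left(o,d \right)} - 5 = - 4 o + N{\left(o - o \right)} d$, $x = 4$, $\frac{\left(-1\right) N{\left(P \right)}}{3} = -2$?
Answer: $-735$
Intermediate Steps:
$N{\left(P \right)} = 6$ ($N{\left(P \right)} = \left(-3\right) \left(-2\right) = 6$)
$b{\left(o,d \right)} = 5 - 4 o + 6 d$ ($b{\left(o,d \right)} = 5 + \left(- 4 o + 6 d\right) = 5 - 4 o + 6 d$)
$3 \cdot 7 b{\left(x,-4 \right)} = 3 \cdot 7 \left(5 - 16 + 6 \left(-4\right)\right) = 21 \left(5 - 16 - 24\right) = 21 \left(-35\right) = -735$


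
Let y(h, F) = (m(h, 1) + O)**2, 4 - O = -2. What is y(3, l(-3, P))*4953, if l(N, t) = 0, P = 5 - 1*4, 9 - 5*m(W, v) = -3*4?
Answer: 12882753/25 ≈ 5.1531e+5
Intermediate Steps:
O = 6 (O = 4 - 1*(-2) = 4 + 2 = 6)
m(W, v) = 21/5 (m(W, v) = 9/5 - (-3)*4/5 = 9/5 - 1/5*(-12) = 9/5 + 12/5 = 21/5)
P = 1 (P = 5 - 4 = 1)
y(h, F) = 2601/25 (y(h, F) = (21/5 + 6)**2 = (51/5)**2 = 2601/25)
y(3, l(-3, P))*4953 = (2601/25)*4953 = 12882753/25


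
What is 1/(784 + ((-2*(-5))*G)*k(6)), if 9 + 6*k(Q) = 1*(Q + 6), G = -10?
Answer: 1/734 ≈ 0.0013624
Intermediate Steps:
k(Q) = -1/2 + Q/6 (k(Q) = -3/2 + (1*(Q + 6))/6 = -3/2 + (1*(6 + Q))/6 = -3/2 + (6 + Q)/6 = -3/2 + (1 + Q/6) = -1/2 + Q/6)
1/(784 + ((-2*(-5))*G)*k(6)) = 1/(784 + (-2*(-5)*(-10))*(-1/2 + (1/6)*6)) = 1/(784 + (10*(-10))*(-1/2 + 1)) = 1/(784 - 100*1/2) = 1/(784 - 50) = 1/734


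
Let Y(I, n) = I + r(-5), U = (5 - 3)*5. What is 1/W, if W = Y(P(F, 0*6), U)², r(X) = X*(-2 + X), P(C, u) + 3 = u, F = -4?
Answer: 1/1024 ≈ 0.00097656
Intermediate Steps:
P(C, u) = -3 + u
U = 10 (U = 2*5 = 10)
Y(I, n) = 35 + I (Y(I, n) = I - 5*(-2 - 5) = I - 5*(-7) = I + 35 = 35 + I)
W = 1024 (W = (35 + (-3 + 0*6))² = (35 + (-3 + 0))² = (35 - 3)² = 32² = 1024)
1/W = 1/1024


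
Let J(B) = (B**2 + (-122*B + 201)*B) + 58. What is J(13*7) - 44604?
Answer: -1028256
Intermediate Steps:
J(B) = 58 + B**2 + B*(201 - 122*B) (J(B) = (B**2 + (201 - 122*B)*B) + 58 = (B**2 + B*(201 - 122*B)) + 58 = 58 + B**2 + B*(201 - 122*B))
J(13*7) - 44604 = (58 - 121*(13*7)**2 + 201*(13*7)) - 44604 = (58 - 121*91**2 + 201*91) - 44604 = (58 - 121*8281 + 18291) - 44604 = (58 - 1002001 + 18291) - 44604 = -983652 - 44604 = -1028256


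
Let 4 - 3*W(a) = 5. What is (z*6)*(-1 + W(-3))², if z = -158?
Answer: -5056/3 ≈ -1685.3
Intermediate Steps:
W(a) = -⅓ (W(a) = 4/3 - ⅓*5 = 4/3 - 5/3 = -⅓)
(z*6)*(-1 + W(-3))² = (-158*6)*(-1 - ⅓)² = -948*(-4/3)² = -948*16/9 = -5056/3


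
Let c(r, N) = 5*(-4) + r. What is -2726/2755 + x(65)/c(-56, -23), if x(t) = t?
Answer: -701/380 ≈ -1.8447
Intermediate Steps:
c(r, N) = -20 + r
-2726/2755 + x(65)/c(-56, -23) = -2726/2755 + 65/(-20 - 56) = -2726*1/2755 + 65/(-76) = -94/95 + 65*(-1/76) = -94/95 - 65/76 = -701/380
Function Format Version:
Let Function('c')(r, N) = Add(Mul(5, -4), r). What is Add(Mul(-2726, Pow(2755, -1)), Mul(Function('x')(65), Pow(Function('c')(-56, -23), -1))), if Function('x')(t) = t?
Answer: Rational(-701, 380) ≈ -1.8447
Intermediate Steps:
Function('c')(r, N) = Add(-20, r)
Add(Mul(-2726, Pow(2755, -1)), Mul(Function('x')(65), Pow(Function('c')(-56, -23), -1))) = Add(Mul(-2726, Pow(2755, -1)), Mul(65, Pow(Add(-20, -56), -1))) = Add(Mul(-2726, Rational(1, 2755)), Mul(65, Pow(-76, -1))) = Add(Rational(-94, 95), Mul(65, Rational(-1, 76))) = Add(Rational(-94, 95), Rational(-65, 76)) = Rational(-701, 380)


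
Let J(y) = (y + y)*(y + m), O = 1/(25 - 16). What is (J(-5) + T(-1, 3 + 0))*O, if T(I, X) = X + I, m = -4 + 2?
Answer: 8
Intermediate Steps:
O = ⅑ (O = 1/9 = ⅑ ≈ 0.11111)
m = -2
T(I, X) = I + X
J(y) = 2*y*(-2 + y) (J(y) = (y + y)*(y - 2) = (2*y)*(-2 + y) = 2*y*(-2 + y))
(J(-5) + T(-1, 3 + 0))*O = (2*(-5)*(-2 - 5) + (-1 + (3 + 0)))*(⅑) = (2*(-5)*(-7) + (-1 + 3))*(⅑) = (70 + 2)*(⅑) = 72*(⅑) = 8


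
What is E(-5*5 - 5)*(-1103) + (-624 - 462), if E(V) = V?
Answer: 32004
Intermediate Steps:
E(-5*5 - 5)*(-1103) + (-624 - 462) = (-5*5 - 5)*(-1103) + (-624 - 462) = (-25 - 5)*(-1103) - 1086 = -30*(-1103) - 1086 = 33090 - 1086 = 32004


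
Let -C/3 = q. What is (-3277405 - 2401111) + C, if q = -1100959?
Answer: -2375639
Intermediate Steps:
C = 3302877 (C = -3*(-1100959) = 3302877)
(-3277405 - 2401111) + C = (-3277405 - 2401111) + 3302877 = -5678516 + 3302877 = -2375639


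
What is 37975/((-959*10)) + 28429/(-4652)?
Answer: -6418483/637324 ≈ -10.071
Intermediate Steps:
37975/((-959*10)) + 28429/(-4652) = 37975/(-9590) + 28429*(-1/4652) = 37975*(-1/9590) - 28429/4652 = -1085/274 - 28429/4652 = -6418483/637324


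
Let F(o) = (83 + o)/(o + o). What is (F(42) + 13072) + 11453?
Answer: 2060225/84 ≈ 24527.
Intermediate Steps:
F(o) = (83 + o)/(2*o) (F(o) = (83 + o)/((2*o)) = (83 + o)*(1/(2*o)) = (83 + o)/(2*o))
(F(42) + 13072) + 11453 = ((1/2)*(83 + 42)/42 + 13072) + 11453 = ((1/2)*(1/42)*125 + 13072) + 11453 = (125/84 + 13072) + 11453 = 1098173/84 + 11453 = 2060225/84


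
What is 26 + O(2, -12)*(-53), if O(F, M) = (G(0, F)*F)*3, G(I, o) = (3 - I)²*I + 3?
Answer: -928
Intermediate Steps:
G(I, o) = 3 + I*(3 - I)² (G(I, o) = I*(3 - I)² + 3 = 3 + I*(3 - I)²)
O(F, M) = 9*F (O(F, M) = ((3 + 0*(-3 + 0)²)*F)*3 = ((3 + 0*(-3)²)*F)*3 = ((3 + 0*9)*F)*3 = ((3 + 0)*F)*3 = (3*F)*3 = 9*F)
26 + O(2, -12)*(-53) = 26 + (9*2)*(-53) = 26 + 18*(-53) = 26 - 954 = -928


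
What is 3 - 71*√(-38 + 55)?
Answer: 3 - 71*√17 ≈ -289.74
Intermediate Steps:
3 - 71*√(-38 + 55) = 3 - 71*√17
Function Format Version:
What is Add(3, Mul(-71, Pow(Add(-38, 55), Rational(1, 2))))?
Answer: Add(3, Mul(-71, Pow(17, Rational(1, 2)))) ≈ -289.74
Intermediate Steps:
Add(3, Mul(-71, Pow(Add(-38, 55), Rational(1, 2)))) = Add(3, Mul(-71, Pow(17, Rational(1, 2))))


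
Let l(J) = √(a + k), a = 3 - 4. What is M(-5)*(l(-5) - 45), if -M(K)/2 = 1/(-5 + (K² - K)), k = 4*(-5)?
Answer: 18/5 - 2*I*√21/25 ≈ 3.6 - 0.36661*I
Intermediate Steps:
a = -1
k = -20
l(J) = I*√21 (l(J) = √(-1 - 20) = √(-21) = I*√21)
M(K) = -2/(-5 + K² - K) (M(K) = -2/(-5 + (K² - K)) = -2/(-5 + K² - K))
M(-5)*(l(-5) - 45) = (2/(5 - 5 - 1*(-5)²))*(I*√21 - 45) = (2/(5 - 5 - 1*25))*(-45 + I*√21) = (2/(5 - 5 - 25))*(-45 + I*√21) = (2/(-25))*(-45 + I*√21) = (2*(-1/25))*(-45 + I*√21) = -2*(-45 + I*√21)/25 = 18/5 - 2*I*√21/25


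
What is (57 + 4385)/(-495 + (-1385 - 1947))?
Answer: -4442/3827 ≈ -1.1607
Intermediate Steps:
(57 + 4385)/(-495 + (-1385 - 1947)) = 4442/(-495 - 3332) = 4442/(-3827) = 4442*(-1/3827) = -4442/3827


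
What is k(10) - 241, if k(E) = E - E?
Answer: -241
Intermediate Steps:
k(E) = 0
k(10) - 241 = 0 - 241 = -241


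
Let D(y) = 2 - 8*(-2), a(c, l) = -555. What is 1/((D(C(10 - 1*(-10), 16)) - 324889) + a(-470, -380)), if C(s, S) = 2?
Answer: -1/325426 ≈ -3.0729e-6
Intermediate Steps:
D(y) = 18 (D(y) = 2 + 16 = 18)
1/((D(C(10 - 1*(-10), 16)) - 324889) + a(-470, -380)) = 1/((18 - 324889) - 555) = 1/(-324871 - 555) = 1/(-325426) = -1/325426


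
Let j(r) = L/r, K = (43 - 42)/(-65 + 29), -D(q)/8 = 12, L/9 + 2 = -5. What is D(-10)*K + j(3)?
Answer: -55/3 ≈ -18.333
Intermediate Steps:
L = -63 (L = -18 + 9*(-5) = -18 - 45 = -63)
D(q) = -96 (D(q) = -8*12 = -96)
K = -1/36 (K = 1/(-36) = 1*(-1/36) = -1/36 ≈ -0.027778)
j(r) = -63/r
D(-10)*K + j(3) = -96*(-1/36) - 63/3 = 8/3 - 63*⅓ = 8/3 - 21 = -55/3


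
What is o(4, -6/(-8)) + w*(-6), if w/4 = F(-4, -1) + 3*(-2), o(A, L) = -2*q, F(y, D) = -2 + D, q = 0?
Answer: 216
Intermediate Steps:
o(A, L) = 0 (o(A, L) = -2*0 = 0)
w = -36 (w = 4*((-2 - 1) + 3*(-2)) = 4*(-3 - 6) = 4*(-9) = -36)
o(4, -6/(-8)) + w*(-6) = 0 - 36*(-6) = 0 + 216 = 216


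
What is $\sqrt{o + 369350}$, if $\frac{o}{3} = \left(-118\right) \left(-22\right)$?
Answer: $\sqrt{377138} \approx 614.12$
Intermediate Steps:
$o = 7788$ ($o = 3 \left(\left(-118\right) \left(-22\right)\right) = 3 \cdot 2596 = 7788$)
$\sqrt{o + 369350} = \sqrt{7788 + 369350} = \sqrt{377138}$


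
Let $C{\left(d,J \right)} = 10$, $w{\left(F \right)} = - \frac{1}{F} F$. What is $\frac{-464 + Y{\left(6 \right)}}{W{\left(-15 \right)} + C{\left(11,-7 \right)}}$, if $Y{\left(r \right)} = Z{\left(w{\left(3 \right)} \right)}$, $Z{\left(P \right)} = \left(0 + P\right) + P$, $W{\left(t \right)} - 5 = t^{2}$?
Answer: $- \frac{233}{120} \approx -1.9417$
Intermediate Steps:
$w{\left(F \right)} = -1$
$W{\left(t \right)} = 5 + t^{2}$
$Z{\left(P \right)} = 2 P$ ($Z{\left(P \right)} = P + P = 2 P$)
$Y{\left(r \right)} = -2$ ($Y{\left(r \right)} = 2 \left(-1\right) = -2$)
$\frac{-464 + Y{\left(6 \right)}}{W{\left(-15 \right)} + C{\left(11,-7 \right)}} = \frac{-464 - 2}{\left(5 + \left(-15\right)^{2}\right) + 10} = - \frac{466}{\left(5 + 225\right) + 10} = - \frac{466}{230 + 10} = - \frac{466}{240} = \left(-466\right) \frac{1}{240} = - \frac{233}{120}$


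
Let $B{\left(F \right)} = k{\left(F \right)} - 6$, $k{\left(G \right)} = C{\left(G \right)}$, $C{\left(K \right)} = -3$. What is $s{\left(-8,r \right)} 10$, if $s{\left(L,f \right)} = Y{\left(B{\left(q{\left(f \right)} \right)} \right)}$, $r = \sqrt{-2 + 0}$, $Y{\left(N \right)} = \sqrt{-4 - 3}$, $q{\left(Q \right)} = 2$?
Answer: $10 i \sqrt{7} \approx 26.458 i$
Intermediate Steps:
$k{\left(G \right)} = -3$
$B{\left(F \right)} = -9$ ($B{\left(F \right)} = -3 - 6 = -9$)
$Y{\left(N \right)} = i \sqrt{7}$ ($Y{\left(N \right)} = \sqrt{-7} = i \sqrt{7}$)
$r = i \sqrt{2}$ ($r = \sqrt{-2} = i \sqrt{2} \approx 1.4142 i$)
$s{\left(L,f \right)} = i \sqrt{7}$
$s{\left(-8,r \right)} 10 = i \sqrt{7} \cdot 10 = 10 i \sqrt{7}$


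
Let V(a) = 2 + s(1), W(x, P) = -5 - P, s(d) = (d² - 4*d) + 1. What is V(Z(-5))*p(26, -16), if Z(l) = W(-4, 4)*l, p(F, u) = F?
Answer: 0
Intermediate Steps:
s(d) = 1 + d² - 4*d
Z(l) = -9*l (Z(l) = (-5 - 1*4)*l = (-5 - 4)*l = -9*l)
V(a) = 0 (V(a) = 2 + (1 + 1² - 4*1) = 2 + (1 + 1 - 4) = 2 - 2 = 0)
V(Z(-5))*p(26, -16) = 0*26 = 0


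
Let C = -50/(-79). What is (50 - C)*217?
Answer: 846300/79 ≈ 10713.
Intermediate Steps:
C = 50/79 (C = -50*(-1/79) = 50/79 ≈ 0.63291)
(50 - C)*217 = (50 - 1*50/79)*217 = (50 - 50/79)*217 = (3900/79)*217 = 846300/79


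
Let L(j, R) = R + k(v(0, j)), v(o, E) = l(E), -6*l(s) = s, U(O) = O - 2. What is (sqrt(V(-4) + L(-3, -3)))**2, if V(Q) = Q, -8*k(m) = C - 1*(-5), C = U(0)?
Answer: -59/8 ≈ -7.3750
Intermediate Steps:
U(O) = -2 + O
l(s) = -s/6
C = -2 (C = -2 + 0 = -2)
v(o, E) = -E/6
k(m) = -3/8 (k(m) = -(-2 - 1*(-5))/8 = -(-2 + 5)/8 = -1/8*3 = -3/8)
L(j, R) = -3/8 + R (L(j, R) = R - 3/8 = -3/8 + R)
(sqrt(V(-4) + L(-3, -3)))**2 = (sqrt(-4 + (-3/8 - 3)))**2 = (sqrt(-4 - 27/8))**2 = (sqrt(-59/8))**2 = (I*sqrt(118)/4)**2 = -59/8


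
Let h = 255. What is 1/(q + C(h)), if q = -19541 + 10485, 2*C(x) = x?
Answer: -2/17857 ≈ -0.00011200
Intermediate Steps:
C(x) = x/2
q = -9056
1/(q + C(h)) = 1/(-9056 + (1/2)*255) = 1/(-9056 + 255/2) = 1/(-17857/2) = -2/17857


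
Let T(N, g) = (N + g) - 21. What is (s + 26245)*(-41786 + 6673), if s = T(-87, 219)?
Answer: -925438228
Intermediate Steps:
T(N, g) = -21 + N + g
s = 111 (s = -21 - 87 + 219 = 111)
(s + 26245)*(-41786 + 6673) = (111 + 26245)*(-41786 + 6673) = 26356*(-35113) = -925438228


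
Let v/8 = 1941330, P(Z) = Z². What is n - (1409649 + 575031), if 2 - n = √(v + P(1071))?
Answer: -1984678 - √16677681 ≈ -1.9888e+6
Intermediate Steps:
v = 15530640 (v = 8*1941330 = 15530640)
n = 2 - √16677681 (n = 2 - √(15530640 + 1071²) = 2 - √(15530640 + 1147041) = 2 - √16677681 ≈ -4081.8)
n - (1409649 + 575031) = (2 - √16677681) - (1409649 + 575031) = (2 - √16677681) - 1*1984680 = (2 - √16677681) - 1984680 = -1984678 - √16677681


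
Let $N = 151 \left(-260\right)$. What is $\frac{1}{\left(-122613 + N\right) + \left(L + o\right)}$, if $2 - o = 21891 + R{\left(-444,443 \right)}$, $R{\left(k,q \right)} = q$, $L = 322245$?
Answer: $\frac{1}{138040} \approx 7.2443 \cdot 10^{-6}$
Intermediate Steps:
$o = -22332$ ($o = 2 - \left(21891 + 443\right) = 2 - 22334 = -22332$)
$N = -39260$
$\frac{1}{\left(-122613 + N\right) + \left(L + o\right)} = \frac{1}{\left(-122613 - 39260\right) + \left(322245 - 22332\right)} = \frac{1}{-161873 + 299913} = \frac{1}{138040}$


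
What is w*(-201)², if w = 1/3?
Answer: 13467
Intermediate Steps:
w = ⅓ ≈ 0.33333
w*(-201)² = (⅓)*(-201)² = (⅓)*40401 = 13467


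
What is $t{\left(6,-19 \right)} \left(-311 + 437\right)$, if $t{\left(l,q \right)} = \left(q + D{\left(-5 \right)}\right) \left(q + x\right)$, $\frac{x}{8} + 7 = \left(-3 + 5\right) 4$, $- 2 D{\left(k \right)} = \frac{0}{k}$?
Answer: $26334$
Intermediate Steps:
$D{\left(k \right)} = 0$ ($D{\left(k \right)} = - \frac{0 \frac{1}{k}}{2} = \left(- \frac{1}{2}\right) 0 = 0$)
$x = 8$ ($x = -56 + 8 \left(-3 + 5\right) 4 = -56 + 8 \cdot 2 \cdot 4 = -56 + 8 \cdot 8 = -56 + 64 = 8$)
$t{\left(l,q \right)} = q \left(8 + q\right)$ ($t{\left(l,q \right)} = \left(q + 0\right) \left(q + 8\right) = q \left(8 + q\right)$)
$t{\left(6,-19 \right)} \left(-311 + 437\right) = - 19 \left(8 - 19\right) \left(-311 + 437\right) = \left(-19\right) \left(-11\right) 126 = 209 \cdot 126 = 26334$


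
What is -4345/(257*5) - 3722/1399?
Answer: -2172285/359543 ≈ -6.0418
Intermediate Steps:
-4345/(257*5) - 3722/1399 = -4345/1285 - 3722*1/1399 = -4345*1/1285 - 3722/1399 = -869/257 - 3722/1399 = -2172285/359543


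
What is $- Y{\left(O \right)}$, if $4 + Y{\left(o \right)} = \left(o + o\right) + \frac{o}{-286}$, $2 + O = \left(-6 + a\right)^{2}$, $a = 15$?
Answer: $- \frac{43965}{286} \approx -153.72$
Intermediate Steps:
$O = 79$ ($O = -2 + \left(-6 + 15\right)^{2} = -2 + 9^{2} = -2 + 81 = 79$)
$Y{\left(o \right)} = -4 + \frac{571 o}{286}$ ($Y{\left(o \right)} = -4 + \left(\left(o + o\right) + \frac{o}{-286}\right) = -4 + \left(2 o + o \left(- \frac{1}{286}\right)\right) = -4 + \left(2 o - \frac{o}{286}\right) = -4 + \frac{571 o}{286}$)
$- Y{\left(O \right)} = - (-4 + \frac{571}{286} \cdot 79) = - (-4 + \frac{45109}{286}) = \left(-1\right) \frac{43965}{286} = - \frac{43965}{286}$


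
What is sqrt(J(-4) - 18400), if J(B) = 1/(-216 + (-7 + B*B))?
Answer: I*sqrt(87602423)/69 ≈ 135.65*I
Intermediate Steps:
J(B) = 1/(-223 + B**2) (J(B) = 1/(-216 + (-7 + B**2)) = 1/(-223 + B**2))
sqrt(J(-4) - 18400) = sqrt(1/(-223 + (-4)**2) - 18400) = sqrt(1/(-223 + 16) - 18400) = sqrt(1/(-207) - 18400) = sqrt(-1/207 - 18400) = sqrt(-3808801/207) = I*sqrt(87602423)/69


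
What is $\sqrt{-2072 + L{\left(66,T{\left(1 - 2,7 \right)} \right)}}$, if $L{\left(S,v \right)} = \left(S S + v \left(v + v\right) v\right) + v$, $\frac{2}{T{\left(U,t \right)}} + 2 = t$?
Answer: $\frac{\sqrt{1427830}}{25} \approx 47.797$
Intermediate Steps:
$T{\left(U,t \right)} = \frac{2}{-2 + t}$
$L{\left(S,v \right)} = v + S^{2} + 2 v^{3}$ ($L{\left(S,v \right)} = \left(S^{2} + v 2 v v\right) + v = \left(S^{2} + 2 v^{2} v\right) + v = \left(S^{2} + 2 v^{3}\right) + v = v + S^{2} + 2 v^{3}$)
$\sqrt{-2072 + L{\left(66,T{\left(1 - 2,7 \right)} \right)}} = \sqrt{-2072 + \left(\frac{2}{-2 + 7} + 66^{2} + 2 \left(\frac{2}{-2 + 7}\right)^{3}\right)} = \sqrt{-2072 + \left(\frac{2}{5} + 4356 + 2 \left(\frac{2}{5}\right)^{3}\right)} = \sqrt{-2072 + \left(\frac{2}{5} + 4356 + 2 \cdot \frac{8}{125}\right)} = \sqrt{-2072 + \left(\frac{2}{5} + 4356 + \frac{16}{125}\right)} = \sqrt{-2072 + \frac{544566}{125}} = \sqrt{\frac{285566}{125}} = \frac{\sqrt{1427830}}{25}$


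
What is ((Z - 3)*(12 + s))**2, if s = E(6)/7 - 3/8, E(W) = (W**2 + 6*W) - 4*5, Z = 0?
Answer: 10246401/3136 ≈ 3267.3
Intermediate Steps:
E(W) = -20 + W**2 + 6*W (E(W) = (W**2 + 6*W) - 20 = -20 + W**2 + 6*W)
s = 395/56 (s = (-20 + 6**2 + 6*6)/7 - 3/8 = (-20 + 36 + 36)*(1/7) - 3*1/8 = 52*(1/7) - 3/8 = 52/7 - 3/8 = 395/56 ≈ 7.0536)
((Z - 3)*(12 + s))**2 = ((0 - 3)*(12 + 395/56))**2 = (-3*1067/56)**2 = (-3201/56)**2 = 10246401/3136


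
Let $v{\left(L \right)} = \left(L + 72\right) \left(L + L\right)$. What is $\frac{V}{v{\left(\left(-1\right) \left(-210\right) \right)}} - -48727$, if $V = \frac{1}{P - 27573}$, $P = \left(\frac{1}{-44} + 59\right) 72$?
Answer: $\frac{1480856162226829}{30390874920} \approx 48727.0$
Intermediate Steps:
$P = \frac{46710}{11}$ ($P = \left(- \frac{1}{44} + 59\right) 72 = \frac{2595}{44} \cdot 72 = \frac{46710}{11} \approx 4246.4$)
$v{\left(L \right)} = 2 L \left(72 + L\right)$ ($v{\left(L \right)} = \left(72 + L\right) 2 L = 2 L \left(72 + L\right)$)
$V = - \frac{11}{256593}$ ($V = \frac{1}{\frac{46710}{11} - 27573} = \frac{1}{- \frac{256593}{11}} = - \frac{11}{256593} \approx -4.2869 \cdot 10^{-5}$)
$\frac{V}{v{\left(\left(-1\right) \left(-210\right) \right)}} - -48727 = - \frac{11}{256593 \cdot 2 \left(\left(-1\right) \left(-210\right)\right) \left(72 - -210\right)} - -48727 = - \frac{11}{256593 \cdot 2 \cdot 210 \left(72 + 210\right)} + 48727 = - \frac{11}{256593 \cdot 2 \cdot 210 \cdot 282} + 48727 = - \frac{11}{256593 \cdot 118440} + 48727 = \left(- \frac{11}{256593}\right) \frac{1}{118440} + 48727 = - \frac{11}{30390874920} + 48727 = \frac{1480856162226829}{30390874920}$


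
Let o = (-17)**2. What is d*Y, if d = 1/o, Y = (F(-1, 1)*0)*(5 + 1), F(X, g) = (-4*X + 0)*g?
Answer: 0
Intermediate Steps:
F(X, g) = -4*X*g (F(X, g) = (-4*X)*g = -4*X*g)
o = 289
Y = 0 (Y = (-4*(-1)*1*0)*(5 + 1) = (4*0)*6 = 0*6 = 0)
d = 1/289 ≈ 0.0034602
d*Y = (1/289)*0 = 0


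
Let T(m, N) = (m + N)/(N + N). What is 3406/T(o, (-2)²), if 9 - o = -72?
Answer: 27248/85 ≈ 320.56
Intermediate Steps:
o = 81 (o = 9 - 1*(-72) = 9 + 72 = 81)
T(m, N) = (N + m)/(2*N) (T(m, N) = (N + m)/((2*N)) = (N + m)*(1/(2*N)) = (N + m)/(2*N))
3406/T(o, (-2)²) = 3406/((((-2)² + 81)/(2*((-2)²)))) = 3406/(((½)*(4 + 81)/4)) = 3406/(((½)*(¼)*85)) = 3406/(85/8) = 3406*(8/85) = 27248/85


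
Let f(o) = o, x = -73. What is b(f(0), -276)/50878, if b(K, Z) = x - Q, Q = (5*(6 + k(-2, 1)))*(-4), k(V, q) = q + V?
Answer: 27/50878 ≈ 0.00053068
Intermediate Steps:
k(V, q) = V + q
Q = -100 (Q = (5*(6 + (-2 + 1)))*(-4) = (5*(6 - 1))*(-4) = (5*5)*(-4) = 25*(-4) = -100)
b(K, Z) = 27 (b(K, Z) = -73 - 1*(-100) = -73 + 100 = 27)
b(f(0), -276)/50878 = 27/50878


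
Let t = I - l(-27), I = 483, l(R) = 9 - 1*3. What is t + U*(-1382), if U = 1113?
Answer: -1537689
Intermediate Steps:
l(R) = 6 (l(R) = 9 - 3 = 6)
t = 477 (t = 483 - 1*6 = 483 - 6 = 477)
t + U*(-1382) = 477 + 1113*(-1382) = 477 - 1538166 = -1537689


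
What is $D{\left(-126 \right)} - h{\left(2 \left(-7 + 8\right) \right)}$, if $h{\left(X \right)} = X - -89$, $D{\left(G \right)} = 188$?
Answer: $97$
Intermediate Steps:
$h{\left(X \right)} = 89 + X$ ($h{\left(X \right)} = X + 89 = 89 + X$)
$D{\left(-126 \right)} - h{\left(2 \left(-7 + 8\right) \right)} = 188 - \left(89 + 2 \left(-7 + 8\right)\right) = 188 - \left(89 + 2 \cdot 1\right) = 188 - \left(89 + 2\right) = 188 - 91 = 97$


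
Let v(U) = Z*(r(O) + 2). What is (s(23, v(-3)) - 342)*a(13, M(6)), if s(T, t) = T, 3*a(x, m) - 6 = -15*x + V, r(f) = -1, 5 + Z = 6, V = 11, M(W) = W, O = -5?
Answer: 56782/3 ≈ 18927.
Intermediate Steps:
Z = 1 (Z = -5 + 6 = 1)
a(x, m) = 17/3 - 5*x (a(x, m) = 2 + (-15*x + 11)/3 = 2 + (11 - 15*x)/3 = 2 + (11/3 - 5*x) = 17/3 - 5*x)
v(U) = 1 (v(U) = 1*(-1 + 2) = 1*1 = 1)
(s(23, v(-3)) - 342)*a(13, M(6)) = (23 - 342)*(17/3 - 5*13) = -319*(17/3 - 65) = -319*(-178/3) = 56782/3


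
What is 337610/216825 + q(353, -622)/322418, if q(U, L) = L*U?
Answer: 124988047/142669965 ≈ 0.87606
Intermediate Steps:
337610/216825 + q(353, -622)/322418 = 337610/216825 - 622*353/322418 = 337610*(1/216825) - 219566*1/322418 = 1378/885 - 109783/161209 = 124988047/142669965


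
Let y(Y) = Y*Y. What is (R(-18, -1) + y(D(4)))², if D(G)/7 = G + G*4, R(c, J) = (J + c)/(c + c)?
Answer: 497898173161/1296 ≈ 3.8418e+8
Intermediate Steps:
R(c, J) = (J + c)/(2*c) (R(c, J) = (J + c)/((2*c)) = (J + c)*(1/(2*c)) = (J + c)/(2*c))
D(G) = 35*G (D(G) = 7*(G + G*4) = 7*(G + 4*G) = 7*(5*G) = 35*G)
y(Y) = Y²
(R(-18, -1) + y(D(4)))² = ((½)*(-1 - 18)/(-18) + (35*4)²)² = ((½)*(-1/18)*(-19) + 140²)² = (19/36 + 19600)² = (705619/36)² = 497898173161/1296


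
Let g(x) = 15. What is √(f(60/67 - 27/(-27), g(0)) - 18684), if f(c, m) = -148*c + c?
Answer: I*√85123299/67 ≈ 137.7*I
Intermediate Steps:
f(c, m) = -147*c
√(f(60/67 - 27/(-27), g(0)) - 18684) = √(-147*(60/67 - 27/(-27)) - 18684) = √(-147*(60*(1/67) - 27*(-1/27)) - 18684) = √(-147*(60/67 + 1) - 18684) = √(-147*127/67 - 18684) = √(-18669/67 - 18684) = √(-1270497/67) = I*√85123299/67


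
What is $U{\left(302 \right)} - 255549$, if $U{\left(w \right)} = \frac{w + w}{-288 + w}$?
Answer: $- \frac{1788541}{7} \approx -2.5551 \cdot 10^{5}$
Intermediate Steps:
$U{\left(w \right)} = \frac{2 w}{-288 + w}$
$U{\left(302 \right)} - 255549 = 2 \cdot 302 \frac{1}{-288 + 302} - 255549 = 2 \cdot 302 \cdot \frac{1}{14} - 255549 = \frac{302}{7} - 255549 = - \frac{1788541}{7}$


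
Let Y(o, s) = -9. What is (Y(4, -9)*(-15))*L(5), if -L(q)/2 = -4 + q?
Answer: -270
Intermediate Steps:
L(q) = 8 - 2*q (L(q) = -2*(-4 + q) = 8 - 2*q)
(Y(4, -9)*(-15))*L(5) = (-9*(-15))*(8 - 2*5) = 135*(8 - 10) = 135*(-2) = -270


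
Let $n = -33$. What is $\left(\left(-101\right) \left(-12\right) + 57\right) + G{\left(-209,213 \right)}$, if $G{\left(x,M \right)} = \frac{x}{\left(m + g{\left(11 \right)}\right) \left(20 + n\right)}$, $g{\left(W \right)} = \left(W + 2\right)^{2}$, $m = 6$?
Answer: $\frac{2887184}{2275} \approx 1269.1$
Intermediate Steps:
$g{\left(W \right)} = \left(2 + W\right)^{2}$
$G{\left(x,M \right)} = - \frac{x}{2275}$ ($G{\left(x,M \right)} = \frac{x}{\left(6 + \left(2 + 11\right)^{2}\right) \left(20 - 33\right)} = \frac{x}{\left(6 + 13^{2}\right) \left(-13\right)} = \frac{x}{\left(6 + 169\right) \left(-13\right)} = \frac{x}{175 \left(-13\right)} = \frac{x}{-2275} = x \left(- \frac{1}{2275}\right) = - \frac{x}{2275}$)
$\left(\left(-101\right) \left(-12\right) + 57\right) + G{\left(-209,213 \right)} = \left(\left(-101\right) \left(-12\right) + 57\right) - - \frac{209}{2275} = \left(1212 + 57\right) + \frac{209}{2275} = 1269 + \frac{209}{2275} = \frac{2887184}{2275}$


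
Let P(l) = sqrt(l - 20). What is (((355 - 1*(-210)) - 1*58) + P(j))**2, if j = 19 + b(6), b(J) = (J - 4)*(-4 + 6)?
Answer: (507 + sqrt(3))**2 ≈ 2.5881e+5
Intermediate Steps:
b(J) = -8 + 2*J (b(J) = (-4 + J)*2 = -8 + 2*J)
j = 23 (j = 19 + (-8 + 2*6) = 19 + (-8 + 12) = 19 + 4 = 23)
P(l) = sqrt(-20 + l)
(((355 - 1*(-210)) - 1*58) + P(j))**2 = (((355 - 1*(-210)) - 1*58) + sqrt(-20 + 23))**2 = (((355 + 210) - 58) + sqrt(3))**2 = ((565 - 58) + sqrt(3))**2 = (507 + sqrt(3))**2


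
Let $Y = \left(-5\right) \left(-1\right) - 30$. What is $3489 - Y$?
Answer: $3514$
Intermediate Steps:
$Y = -25$ ($Y = 5 - 30 = -25$)
$3489 - Y = 3489 - -25 = 3489 + 25 = 3514$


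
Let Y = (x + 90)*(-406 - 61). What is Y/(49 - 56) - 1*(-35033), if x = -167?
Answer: 29896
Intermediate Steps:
Y = 35959 (Y = (-167 + 90)*(-406 - 61) = -77*(-467) = 35959)
Y/(49 - 56) - 1*(-35033) = 35959/(49 - 56) - 1*(-35033) = 35959/(-7) + 35033 = 35959*(-⅐) + 35033 = -5137 + 35033 = 29896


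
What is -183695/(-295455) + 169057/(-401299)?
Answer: 4753576774/23713159209 ≈ 0.20046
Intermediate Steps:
-183695/(-295455) + 169057/(-401299) = -183695*(-1/295455) + 169057*(-1/401299) = 36739/59091 - 169057/401299 = 4753576774/23713159209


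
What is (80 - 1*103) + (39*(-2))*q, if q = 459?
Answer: -35825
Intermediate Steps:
(80 - 1*103) + (39*(-2))*q = (80 - 1*103) + (39*(-2))*459 = (80 - 103) - 78*459 = -23 - 35802 = -35825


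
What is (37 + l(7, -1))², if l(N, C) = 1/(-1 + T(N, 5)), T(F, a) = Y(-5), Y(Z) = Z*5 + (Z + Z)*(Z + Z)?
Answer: 7502121/5476 ≈ 1370.0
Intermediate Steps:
Y(Z) = 4*Z² + 5*Z (Y(Z) = 5*Z + (2*Z)*(2*Z) = 5*Z + 4*Z² = 4*Z² + 5*Z)
T(F, a) = 75 (T(F, a) = -5*(5 + 4*(-5)) = -5*(5 - 20) = -5*(-15) = 75)
l(N, C) = 1/74 (l(N, C) = 1/(-1 + 75) = 1/74)
(37 + l(7, -1))² = (37 + 1/74)² = (2739/74)² = 7502121/5476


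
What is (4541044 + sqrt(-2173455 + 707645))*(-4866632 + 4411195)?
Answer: -2068159456228 - 455437*I*sqrt(1465810) ≈ -2.0682e+12 - 5.514e+8*I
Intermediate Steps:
(4541044 + sqrt(-2173455 + 707645))*(-4866632 + 4411195) = (4541044 + sqrt(-1465810))*(-455437) = (4541044 + I*sqrt(1465810))*(-455437) = -2068159456228 - 455437*I*sqrt(1465810)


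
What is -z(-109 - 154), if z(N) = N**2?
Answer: -69169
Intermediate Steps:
-z(-109 - 154) = -(-109 - 154)**2 = -1*(-263)**2 = -1*69169 = -69169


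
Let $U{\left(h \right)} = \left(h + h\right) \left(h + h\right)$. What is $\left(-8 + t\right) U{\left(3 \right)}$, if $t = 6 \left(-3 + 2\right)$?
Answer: $-504$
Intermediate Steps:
$U{\left(h \right)} = 4 h^{2}$ ($U{\left(h \right)} = 2 h 2 h = 4 h^{2}$)
$t = -6$ ($t = 6 \left(-1\right) = -6$)
$\left(-8 + t\right) U{\left(3 \right)} = \left(-8 - 6\right) 4 \cdot 3^{2} = - 14 \cdot 4 \cdot 9 = \left(-14\right) 36 = -504$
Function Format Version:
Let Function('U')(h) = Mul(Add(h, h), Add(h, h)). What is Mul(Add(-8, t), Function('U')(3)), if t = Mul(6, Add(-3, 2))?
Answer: -504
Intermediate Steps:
Function('U')(h) = Mul(4, Pow(h, 2)) (Function('U')(h) = Mul(Mul(2, h), Mul(2, h)) = Mul(4, Pow(h, 2)))
t = -6 (t = Mul(6, -1) = -6)
Mul(Add(-8, t), Function('U')(3)) = Mul(Add(-8, -6), Mul(4, Pow(3, 2))) = Mul(-14, Mul(4, 9)) = Mul(-14, 36) = -504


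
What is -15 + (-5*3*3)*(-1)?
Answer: 30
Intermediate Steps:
-15 + (-5*3*3)*(-1) = -15 - 15*3*(-1) = -15 - 45*(-1) = -15 + 45 = 30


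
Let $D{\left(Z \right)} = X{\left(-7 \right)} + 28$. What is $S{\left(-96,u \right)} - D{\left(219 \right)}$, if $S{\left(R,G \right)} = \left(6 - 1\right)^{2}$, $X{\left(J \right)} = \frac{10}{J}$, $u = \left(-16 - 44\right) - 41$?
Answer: $- \frac{11}{7} \approx -1.5714$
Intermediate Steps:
$u = -101$ ($u = -60 - 41 = -101$)
$S{\left(R,G \right)} = 25$ ($S{\left(R,G \right)} = 5^{2} = 25$)
$D{\left(Z \right)} = \frac{186}{7}$ ($D{\left(Z \right)} = \frac{10}{-7} + 28 = 10 \left(- \frac{1}{7}\right) + 28 = - \frac{10}{7} + 28 = \frac{186}{7}$)
$S{\left(-96,u \right)} - D{\left(219 \right)} = 25 - \frac{186}{7} = - \frac{11}{7}$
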